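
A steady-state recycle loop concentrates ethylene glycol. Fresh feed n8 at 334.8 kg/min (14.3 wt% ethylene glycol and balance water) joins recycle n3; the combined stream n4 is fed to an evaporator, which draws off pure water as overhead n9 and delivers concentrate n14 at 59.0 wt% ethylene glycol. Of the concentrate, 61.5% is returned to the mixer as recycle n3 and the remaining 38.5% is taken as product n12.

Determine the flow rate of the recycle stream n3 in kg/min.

Overall ethylene glycol balance (none leaves overhead): ethylene glycol in fresh feed = ethylene glycol in product, i.e. 334.8×0.143 = (1−0.615)·n14·0.590.
n14 = 47.876/(0.590×0.385) = 210.77 kg/min.
Recycle n3 = 0.615×210.77 = 129.62 kg/min.

129.6 kg/min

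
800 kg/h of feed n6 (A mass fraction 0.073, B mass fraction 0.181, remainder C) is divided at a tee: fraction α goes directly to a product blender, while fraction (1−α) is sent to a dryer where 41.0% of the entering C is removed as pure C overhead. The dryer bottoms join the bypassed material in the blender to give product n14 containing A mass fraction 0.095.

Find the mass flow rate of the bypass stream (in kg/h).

All 800×0.073 = 58.4 kg/h of A reaches n14, so n14 = 58.4/0.095 = 614.74 kg/h and vapour = 185.26 kg/h.
The evaporator receives (1−α)·800 of feed at 0.746 C and removes 0.410 of that C:
0.410×0.746×(1−α)×800 = 185.26
(1−α) = 185.26/244.69 = 0.7571;  α = 0.2429.
Bypass flow = 0.2429×800 = 194.29 kg/h.

194.3 kg/h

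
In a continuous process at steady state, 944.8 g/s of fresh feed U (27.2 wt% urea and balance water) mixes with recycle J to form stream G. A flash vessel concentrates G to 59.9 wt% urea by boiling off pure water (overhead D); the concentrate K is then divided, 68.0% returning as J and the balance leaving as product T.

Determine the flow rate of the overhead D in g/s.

515.8 g/s

Overall urea balance (none leaves overhead): urea in fresh feed = urea in product, i.e. 944.8×0.272 = (1−0.680)·K·0.599.
K = 256.99/(0.599×0.320) = 1340.7 g/s.
Recycle J = 0.680×1340.7 = 911.68 g/s.
Combined feed G = 944.8 + 911.68 = 1856.5 g/s.
Overhead D = G − K = 1856.5 − 1340.7 = 515.78 g/s.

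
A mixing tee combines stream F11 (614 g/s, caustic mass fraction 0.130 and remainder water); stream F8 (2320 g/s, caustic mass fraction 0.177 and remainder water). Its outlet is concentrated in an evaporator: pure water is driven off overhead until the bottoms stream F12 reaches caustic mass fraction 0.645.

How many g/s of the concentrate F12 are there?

caustic entering = 614×0.130 + 2320×0.177 = 490.46 g/s.
All caustic reports to F12, so F12 = 490.46/0.645 = 760.4 g/s.

760.4 g/s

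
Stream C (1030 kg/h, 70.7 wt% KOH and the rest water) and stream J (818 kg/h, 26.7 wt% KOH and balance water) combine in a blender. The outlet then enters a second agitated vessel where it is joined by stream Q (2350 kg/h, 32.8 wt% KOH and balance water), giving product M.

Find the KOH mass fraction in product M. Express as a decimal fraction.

0.409

Overall, product flow = 4198 kg/h.
KOH in = 1030×0.707 + 818×0.267 + 2350×0.328 = 1717.4 kg/h.
KOH fraction in M = 0.409.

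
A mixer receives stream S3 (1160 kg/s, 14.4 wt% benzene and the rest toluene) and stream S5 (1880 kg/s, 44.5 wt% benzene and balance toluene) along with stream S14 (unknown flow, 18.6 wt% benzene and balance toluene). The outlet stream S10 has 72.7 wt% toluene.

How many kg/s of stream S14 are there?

1997 kg/s

Let S14 be the unknown flow. Total out = 3040 + S14.
toluene balance: 2036.4 + 0.814·S14 = 0.727·(3040 + S14)
(0.814 − 0.727)·S14 = 0.727×3040 − 2036.4 = 173.72
S14 = 173.72 / 0.087 = 1996.8 kg/s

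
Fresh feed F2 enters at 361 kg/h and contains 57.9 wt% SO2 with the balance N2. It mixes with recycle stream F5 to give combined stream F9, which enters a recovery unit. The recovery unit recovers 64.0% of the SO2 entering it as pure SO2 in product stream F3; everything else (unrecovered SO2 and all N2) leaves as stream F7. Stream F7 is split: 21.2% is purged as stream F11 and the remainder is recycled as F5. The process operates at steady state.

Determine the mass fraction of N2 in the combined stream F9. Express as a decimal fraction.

0.711

N2 enters only via F2 and leaves only via the purge: 361×0.421 = 0.212×(N2 in F7), and the recovery unit passes all N2, so N2 in F9 = N2 in F7 = 716.89 kg/h.
SO2 in F9: m_A = 361×0.579 + (1−0.212)·(1−0.640)·m_A, so m_A = 209.02/0.7163 = 291.8 kg/h.
F9 = 291.8 + 716.89 = 1008.7 kg/h.
N2 fraction in F9 = 716.89/1008.7 = 0.711.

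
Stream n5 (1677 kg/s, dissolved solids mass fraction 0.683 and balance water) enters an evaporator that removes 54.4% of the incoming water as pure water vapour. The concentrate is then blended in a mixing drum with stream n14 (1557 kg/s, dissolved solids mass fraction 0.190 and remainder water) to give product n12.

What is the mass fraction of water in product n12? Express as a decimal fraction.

Vapour removed = 0.544×0.317×1677 = 289.2 kg/s; concentrate = 1387.8 kg/s.
water reaching the mixer = 242.41 (from concentrate) + 1557×0.810 = 1503.6 kg/s.
Product flow = 1387.8 + 1557 = 2944.8 kg/s; water fraction = 0.511.

0.511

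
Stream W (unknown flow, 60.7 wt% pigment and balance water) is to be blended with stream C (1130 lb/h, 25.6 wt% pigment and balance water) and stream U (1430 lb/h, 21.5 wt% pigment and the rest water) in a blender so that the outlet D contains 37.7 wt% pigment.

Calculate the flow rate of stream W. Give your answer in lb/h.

Let W be the unknown flow. Total out = 2560 + W.
pigment balance: 596.73 + 0.607·W = 0.377·(2560 + W)
(0.607 − 0.377)·W = 0.377×2560 − 596.73 = 368.39
W = 368.39 / 0.230 = 1601.7 lb/h

1602 lb/h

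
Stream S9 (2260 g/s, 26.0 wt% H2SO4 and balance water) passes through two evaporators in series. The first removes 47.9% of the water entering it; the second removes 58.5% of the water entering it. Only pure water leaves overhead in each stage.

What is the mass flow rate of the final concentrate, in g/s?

949.2 g/s

water in feed = 2260×0.740 = 1672.4 g/s.
After stage 1: water left = (1−0.479)×1672.4 = 871.32; stream total = 1458.9 g/s.
After stage 2: water left = (1−0.585)×871.32 = 361.6; final concentrate = 949.2 g/s.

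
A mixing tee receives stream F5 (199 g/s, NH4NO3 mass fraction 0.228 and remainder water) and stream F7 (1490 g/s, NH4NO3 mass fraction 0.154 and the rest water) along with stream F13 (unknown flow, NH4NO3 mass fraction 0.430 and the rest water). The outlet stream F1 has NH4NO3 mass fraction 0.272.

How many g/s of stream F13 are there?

Let F13 be the unknown flow. Total out = 1689 + F13.
NH4NO3 balance: 274.83 + 0.430·F13 = 0.272·(1689 + F13)
(0.430 − 0.272)·F13 = 0.272×1689 − 274.83 = 184.58
F13 = 184.58 / 0.158 = 1168.2 g/s

1168 g/s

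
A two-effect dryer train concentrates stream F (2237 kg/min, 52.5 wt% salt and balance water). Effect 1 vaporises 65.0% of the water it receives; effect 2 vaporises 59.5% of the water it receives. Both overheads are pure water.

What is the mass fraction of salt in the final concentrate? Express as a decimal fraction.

water in feed = 2237×0.475 = 1062.6 kg/min.
After stage 1: water left = (1−0.650)×1062.6 = 371.9; stream total = 1546.3 kg/min.
After stage 2: water left = (1−0.595)×371.9 = 150.62; final concentrate = 1325 kg/min.
salt fraction = 1174.4/1325 = 0.886.

0.886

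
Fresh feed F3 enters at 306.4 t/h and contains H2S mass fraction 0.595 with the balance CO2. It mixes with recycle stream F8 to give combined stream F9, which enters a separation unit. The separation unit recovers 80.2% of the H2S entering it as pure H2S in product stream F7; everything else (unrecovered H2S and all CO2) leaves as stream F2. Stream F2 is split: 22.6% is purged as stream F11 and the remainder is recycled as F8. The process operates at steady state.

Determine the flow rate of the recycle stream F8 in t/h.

CO2 enters only via F3 and leaves only via the purge: 306.4×0.405 = 0.226×(CO2 in F2), and the separation unit passes all CO2, so CO2 in F9 = CO2 in F2 = 549.08 t/h.
H2S in F9: m_A = 306.4×0.595 + (1−0.226)·(1−0.802)·m_A, so m_A = 182.31/0.8467 = 215.3 t/h.
F2 = (1−0.802)×215.3 + 549.08 = 591.71 t/h.
Recycle F8 = (1−0.226)×591.71 = 457.98 t/h.

458 t/h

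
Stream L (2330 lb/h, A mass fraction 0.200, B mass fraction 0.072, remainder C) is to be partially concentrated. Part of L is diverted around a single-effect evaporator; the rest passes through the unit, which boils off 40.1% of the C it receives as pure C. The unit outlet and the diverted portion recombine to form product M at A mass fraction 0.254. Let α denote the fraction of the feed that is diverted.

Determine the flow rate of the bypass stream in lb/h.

All 2330×0.200 = 466 lb/h of A reaches M, so M = 466/0.254 = 1834.6 lb/h and vapour = 495.35 lb/h.
The evaporator receives (1−α)·2330 of feed at 0.728 C and removes 0.401 of that C:
0.401×0.728×(1−α)×2330 = 495.35
(1−α) = 495.35/680.19 = 0.7283;  α = 0.2717.
Bypass flow = 0.2717×2330 = 633.16 lb/h.

633.2 lb/h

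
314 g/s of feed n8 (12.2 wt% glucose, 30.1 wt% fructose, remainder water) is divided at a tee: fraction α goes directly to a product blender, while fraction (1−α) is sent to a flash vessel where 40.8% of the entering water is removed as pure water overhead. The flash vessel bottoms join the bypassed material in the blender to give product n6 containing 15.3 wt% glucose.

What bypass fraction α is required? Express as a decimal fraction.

All 314×0.122 = 38.308 g/s of glucose reaches n6, so n6 = 38.308/0.153 = 250.38 g/s and vapour = 63.621 g/s.
The evaporator receives (1−α)·314 of feed at 0.577 water and removes 0.408 of that water:
0.408×0.577×(1−α)×314 = 63.621
(1−α) = 63.621/73.921 = 0.8607;  α = 0.1393.

0.139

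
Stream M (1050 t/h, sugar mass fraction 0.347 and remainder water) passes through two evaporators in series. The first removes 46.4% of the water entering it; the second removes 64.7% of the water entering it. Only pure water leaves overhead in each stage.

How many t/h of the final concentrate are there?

water in feed = 1050×0.653 = 685.65 t/h.
After stage 1: water left = (1−0.464)×685.65 = 367.51; stream total = 731.86 t/h.
After stage 2: water left = (1−0.647)×367.51 = 129.73; final concentrate = 494.08 t/h.

494.1 t/h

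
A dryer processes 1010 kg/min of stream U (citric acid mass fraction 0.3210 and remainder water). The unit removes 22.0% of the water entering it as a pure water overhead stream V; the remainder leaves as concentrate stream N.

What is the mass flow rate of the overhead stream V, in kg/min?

150.9 kg/min

water entering = 1010×0.679 = 685.79 kg/min; overhead removed = 0.220×685.79 = 150.87 kg/min.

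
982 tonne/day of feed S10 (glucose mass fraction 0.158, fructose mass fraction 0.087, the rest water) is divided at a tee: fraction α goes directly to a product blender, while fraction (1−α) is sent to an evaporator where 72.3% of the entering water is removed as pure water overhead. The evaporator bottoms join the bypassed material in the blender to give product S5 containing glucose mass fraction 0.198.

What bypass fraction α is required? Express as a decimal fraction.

All 982×0.158 = 155.16 tonne/day of glucose reaches S5, so S5 = 155.16/0.198 = 783.62 tonne/day and vapour = 198.38 tonne/day.
The evaporator receives (1−α)·982 of feed at 0.755 water and removes 0.723 of that water:
0.723×0.755×(1−α)×982 = 198.38
(1−α) = 198.38/536.04 = 0.3701;  α = 0.6299.

0.630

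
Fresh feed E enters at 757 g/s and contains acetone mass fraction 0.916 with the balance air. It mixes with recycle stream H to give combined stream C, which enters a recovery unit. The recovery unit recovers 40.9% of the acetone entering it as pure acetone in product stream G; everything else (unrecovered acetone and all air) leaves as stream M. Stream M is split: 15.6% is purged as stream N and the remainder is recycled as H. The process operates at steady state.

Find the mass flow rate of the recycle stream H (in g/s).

air enters only via E and leaves only via the purge: 757×0.084 = 0.156×(air in M), and the recovery unit passes all air, so air in C = air in M = 407.62 g/s.
acetone in C: m_A = 757×0.916 + (1−0.156)·(1−0.409)·m_A, so m_A = 693.41/0.5012 = 1383.5 g/s.
M = (1−0.409)×1383.5 + 407.62 = 1225.3 g/s.
Recycle H = (1−0.156)×1225.3 = 1034.1 g/s.

1034 g/s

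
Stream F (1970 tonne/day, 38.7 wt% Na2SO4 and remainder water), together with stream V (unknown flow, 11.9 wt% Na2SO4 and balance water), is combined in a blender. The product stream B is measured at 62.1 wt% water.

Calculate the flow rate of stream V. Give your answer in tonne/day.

Let V be the unknown flow. Total out = 1970 + V.
water balance: 1207.6 + 0.881·V = 0.621·(1970 + V)
(0.881 − 0.621)·V = 0.621×1970 − 1207.6 = 15.76
V = 15.76 / 0.260 = 60.615 tonne/day

60.62 tonne/day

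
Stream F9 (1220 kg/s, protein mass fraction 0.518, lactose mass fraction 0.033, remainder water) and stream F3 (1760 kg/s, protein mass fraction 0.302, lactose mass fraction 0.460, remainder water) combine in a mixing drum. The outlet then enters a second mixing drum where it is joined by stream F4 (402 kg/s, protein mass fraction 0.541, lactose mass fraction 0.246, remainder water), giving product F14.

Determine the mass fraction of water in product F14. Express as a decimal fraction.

0.311

Overall, product flow = 3382 kg/s.
water in = 1220×0.449 + 1760×0.238 + 402×0.213 = 1052.3 kg/s.
water fraction in F14 = 0.311.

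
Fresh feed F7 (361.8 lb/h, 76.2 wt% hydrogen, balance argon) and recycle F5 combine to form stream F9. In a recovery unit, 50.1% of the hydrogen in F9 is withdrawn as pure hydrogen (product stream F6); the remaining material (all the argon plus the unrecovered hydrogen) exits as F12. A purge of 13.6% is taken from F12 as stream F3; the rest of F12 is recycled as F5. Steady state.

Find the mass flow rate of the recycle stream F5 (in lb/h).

argon enters only via F7 and leaves only via the purge: 361.8×0.238 = 0.136×(argon in F12), and the recovery unit passes all argon, so argon in F9 = argon in F12 = 633.15 lb/h.
hydrogen in F9: m_A = 361.8×0.762 + (1−0.136)·(1−0.501)·m_A, so m_A = 275.69/0.5689 = 484.64 lb/h.
F12 = (1−0.501)×484.64 + 633.15 = 874.98 lb/h.
Recycle F5 = (1−0.136)×874.98 = 755.99 lb/h.

756 lb/h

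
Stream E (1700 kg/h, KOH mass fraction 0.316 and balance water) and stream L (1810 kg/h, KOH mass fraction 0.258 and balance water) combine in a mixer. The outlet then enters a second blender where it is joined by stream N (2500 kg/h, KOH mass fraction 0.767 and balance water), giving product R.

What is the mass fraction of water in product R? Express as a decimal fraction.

0.514

Overall, product flow = 6010 kg/h.
water in = 1700×0.684 + 1810×0.742 + 2500×0.233 = 3088.3 kg/h.
water fraction in R = 0.514.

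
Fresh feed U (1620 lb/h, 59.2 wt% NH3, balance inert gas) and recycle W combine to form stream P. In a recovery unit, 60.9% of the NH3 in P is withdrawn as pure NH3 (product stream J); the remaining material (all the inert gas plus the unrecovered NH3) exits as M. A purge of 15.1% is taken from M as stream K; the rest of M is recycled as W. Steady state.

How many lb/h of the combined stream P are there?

5813 lb/h

inert gas enters only via U and leaves only via the purge: 1620×0.408 = 0.151×(inert gas in M), and the recovery unit passes all inert gas, so inert gas in P = inert gas in M = 4377.2 lb/h.
NH3 in P: m_A = 1620×0.592 + (1−0.151)·(1−0.609)·m_A, so m_A = 959.04/0.6680 = 1435.6 lb/h.
P = 1435.6 + 4377.2 = 5812.8 lb/h.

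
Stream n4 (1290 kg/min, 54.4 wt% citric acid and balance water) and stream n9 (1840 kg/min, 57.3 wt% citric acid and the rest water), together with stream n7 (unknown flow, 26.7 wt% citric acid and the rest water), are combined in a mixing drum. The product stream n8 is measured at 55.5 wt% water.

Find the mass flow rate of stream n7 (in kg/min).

Let n7 be the unknown flow. Total out = 3130 + n7.
water balance: 1373.9 + 0.733·n7 = 0.555·(3130 + n7)
(0.733 − 0.555)·n7 = 0.555×3130 − 1373.9 = 363.23
n7 = 363.23 / 0.178 = 2040.6 kg/min

2041 kg/min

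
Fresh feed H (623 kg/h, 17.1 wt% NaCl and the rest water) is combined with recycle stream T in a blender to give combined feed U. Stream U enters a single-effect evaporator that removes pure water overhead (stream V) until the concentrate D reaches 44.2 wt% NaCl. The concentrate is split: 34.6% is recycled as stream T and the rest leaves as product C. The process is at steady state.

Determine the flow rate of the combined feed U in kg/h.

750.5 kg/h

Overall NaCl balance (none leaves overhead): NaCl in fresh feed = NaCl in product, i.e. 623×0.171 = (1−0.346)·D·0.442.
D = 106.53/(0.442×0.654) = 368.54 kg/h.
Recycle T = 0.346×368.54 = 127.51 kg/h.
Combined feed U = 623 + 127.51 = 750.51 kg/h.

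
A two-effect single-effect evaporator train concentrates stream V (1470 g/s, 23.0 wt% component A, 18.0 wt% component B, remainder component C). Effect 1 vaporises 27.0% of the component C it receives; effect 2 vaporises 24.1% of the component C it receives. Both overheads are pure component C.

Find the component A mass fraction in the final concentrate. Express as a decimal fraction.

component C in feed = 1470×0.590 = 867.3 g/s.
After stage 1: component C left = (1−0.270)×867.3 = 633.13; stream total = 1235.8 g/s.
After stage 2: component C left = (1−0.241)×633.13 = 480.54; final concentrate = 1083.2 g/s.
component A fraction = 338.1/1083.2 = 0.312.

0.312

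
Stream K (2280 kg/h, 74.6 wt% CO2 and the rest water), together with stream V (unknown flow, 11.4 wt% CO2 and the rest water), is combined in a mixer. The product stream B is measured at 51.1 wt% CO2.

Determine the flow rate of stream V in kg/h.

Let V be the unknown flow. Total out = 2280 + V.
CO2 balance: 1700.9 + 0.114·V = 0.511·(2280 + V)
(0.114 − 0.511)·V = 0.511×2280 − 1700.9 = -535.8
V = -535.8 / -0.397 = 1349.6 kg/h

1350 kg/h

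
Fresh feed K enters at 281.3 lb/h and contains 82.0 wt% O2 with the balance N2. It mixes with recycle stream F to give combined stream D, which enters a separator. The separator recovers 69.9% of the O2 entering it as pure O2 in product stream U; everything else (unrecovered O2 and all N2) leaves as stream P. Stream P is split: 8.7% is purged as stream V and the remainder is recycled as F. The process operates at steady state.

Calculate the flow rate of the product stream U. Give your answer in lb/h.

222.3 lb/h

O2 in D: m_A = 281.3×0.820 + (1−0.087)·(1−0.699)·m_A, so m_A = 230.67/0.7252 = 318.08 lb/h.
Product U = 0.699×318.08 = 222.34 lb/h.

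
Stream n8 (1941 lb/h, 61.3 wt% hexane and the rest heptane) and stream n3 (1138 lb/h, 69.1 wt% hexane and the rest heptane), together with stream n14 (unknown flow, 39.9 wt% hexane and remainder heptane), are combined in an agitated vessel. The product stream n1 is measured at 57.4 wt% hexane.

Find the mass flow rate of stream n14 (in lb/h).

Let n14 be the unknown flow. Total out = 3079 + n14.
hexane balance: 1976.2 + 0.399·n14 = 0.574·(3079 + n14)
(0.399 − 0.574)·n14 = 0.574×3079 − 1976.2 = -208.85
n14 = -208.85 / -0.175 = 1193.4 lb/h

1193 lb/h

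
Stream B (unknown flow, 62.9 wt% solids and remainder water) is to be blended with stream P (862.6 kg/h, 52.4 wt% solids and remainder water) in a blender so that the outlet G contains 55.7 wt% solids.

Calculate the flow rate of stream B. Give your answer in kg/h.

395.4 kg/h

Let B be the unknown flow. Total out = 862.6 + B.
solids balance: 452 + 0.629·B = 0.557·(862.6 + B)
(0.629 − 0.557)·B = 0.557×862.6 − 452 = 28.466
B = 28.466 / 0.072 = 395.36 kg/h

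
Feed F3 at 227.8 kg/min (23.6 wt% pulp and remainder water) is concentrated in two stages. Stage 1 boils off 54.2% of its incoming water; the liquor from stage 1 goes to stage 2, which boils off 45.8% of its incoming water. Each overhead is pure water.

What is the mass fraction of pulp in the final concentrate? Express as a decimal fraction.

water in feed = 227.8×0.764 = 174.04 kg/min.
After stage 1: water left = (1−0.542)×174.04 = 79.71; stream total = 133.47 kg/min.
After stage 2: water left = (1−0.458)×79.71 = 43.203; final concentrate = 96.964 kg/min.
pulp fraction = 53.761/96.964 = 0.5544.

0.5544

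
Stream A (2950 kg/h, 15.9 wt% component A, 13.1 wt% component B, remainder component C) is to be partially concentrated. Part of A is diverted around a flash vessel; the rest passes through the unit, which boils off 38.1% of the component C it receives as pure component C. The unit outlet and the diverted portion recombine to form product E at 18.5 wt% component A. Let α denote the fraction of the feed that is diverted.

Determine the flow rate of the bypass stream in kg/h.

1417 kg/h

All 2950×0.159 = 469.05 kg/h of component A reaches E, so E = 469.05/0.185 = 2535.4 kg/h and vapour = 414.59 kg/h.
The evaporator receives (1−α)·2950 of feed at 0.710 component C and removes 0.381 of that component C:
0.381×0.710×(1−α)×2950 = 414.59
(1−α) = 414.59/798 = 0.5195;  α = 0.4805.
Bypass flow = 0.4805×2950 = 1417.4 kg/h.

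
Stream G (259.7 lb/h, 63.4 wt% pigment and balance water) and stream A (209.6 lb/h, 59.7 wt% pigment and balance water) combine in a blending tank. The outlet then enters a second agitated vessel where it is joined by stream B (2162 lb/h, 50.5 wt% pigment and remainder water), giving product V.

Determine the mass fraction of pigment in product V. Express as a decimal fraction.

0.525

Overall, product flow = 2631.3 lb/h.
pigment in = 259.7×0.634 + 209.6×0.597 + 2162×0.505 = 1381.6 lb/h.
pigment fraction in V = 0.525.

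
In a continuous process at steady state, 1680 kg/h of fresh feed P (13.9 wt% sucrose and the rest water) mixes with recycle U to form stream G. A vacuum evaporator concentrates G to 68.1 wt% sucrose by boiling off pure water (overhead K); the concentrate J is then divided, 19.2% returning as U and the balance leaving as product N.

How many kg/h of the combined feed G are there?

Overall sucrose balance (none leaves overhead): sucrose in fresh feed = sucrose in product, i.e. 1680×0.139 = (1−0.192)·J·0.681.
J = 233.52/(0.681×0.808) = 424.39 kg/h.
Recycle U = 0.192×424.39 = 81.483 kg/h.
Combined feed G = 1680 + 81.483 = 1761.5 kg/h.

1761 kg/h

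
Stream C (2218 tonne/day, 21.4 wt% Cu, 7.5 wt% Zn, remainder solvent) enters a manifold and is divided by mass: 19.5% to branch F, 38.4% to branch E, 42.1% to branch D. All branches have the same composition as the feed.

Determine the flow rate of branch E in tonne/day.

851.7 tonne/day

Branch E flow = 0.384×2218 = 851.71 tonne/day.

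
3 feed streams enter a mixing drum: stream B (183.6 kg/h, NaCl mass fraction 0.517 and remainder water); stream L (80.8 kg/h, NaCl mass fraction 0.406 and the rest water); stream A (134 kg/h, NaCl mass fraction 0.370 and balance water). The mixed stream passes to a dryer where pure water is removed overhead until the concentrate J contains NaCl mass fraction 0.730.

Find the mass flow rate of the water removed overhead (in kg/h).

155.5 kg/h

NaCl entering = 183.6×0.517 + 80.8×0.406 + 134×0.370 = 177.31 kg/h.
All NaCl reports to J, so J = 177.31/0.730 = 242.88 kg/h.
Total feed = 398.4 kg/h; overhead = 398.4 − 242.88 = 155.52 kg/h.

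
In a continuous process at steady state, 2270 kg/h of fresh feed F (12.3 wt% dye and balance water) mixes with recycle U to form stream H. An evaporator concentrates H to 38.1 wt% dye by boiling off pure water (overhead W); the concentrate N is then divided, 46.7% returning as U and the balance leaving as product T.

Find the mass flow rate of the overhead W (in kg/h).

Overall dye balance (none leaves overhead): dye in fresh feed = dye in product, i.e. 2270×0.123 = (1−0.467)·N·0.381.
N = 279.21/(0.381×0.533) = 1374.9 kg/h.
Recycle U = 0.467×1374.9 = 642.09 kg/h.
Combined feed H = 2270 + 642.09 = 2912.1 kg/h.
Overhead W = H − N = 2912.1 − 1374.9 = 1537.2 kg/h.

1537 kg/h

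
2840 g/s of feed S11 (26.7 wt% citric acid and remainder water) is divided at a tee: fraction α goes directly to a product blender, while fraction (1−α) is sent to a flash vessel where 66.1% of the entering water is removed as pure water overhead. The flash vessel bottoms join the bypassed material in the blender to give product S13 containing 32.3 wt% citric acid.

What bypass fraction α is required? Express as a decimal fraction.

0.642

All 2840×0.267 = 758.28 g/s of citric acid reaches S13, so S13 = 758.28/0.323 = 2347.6 g/s and vapour = 492.38 g/s.
The evaporator receives (1−α)·2840 of feed at 0.733 water and removes 0.661 of that water:
0.661×0.733×(1−α)×2840 = 492.38
(1−α) = 492.38/1376 = 0.3578;  α = 0.6422.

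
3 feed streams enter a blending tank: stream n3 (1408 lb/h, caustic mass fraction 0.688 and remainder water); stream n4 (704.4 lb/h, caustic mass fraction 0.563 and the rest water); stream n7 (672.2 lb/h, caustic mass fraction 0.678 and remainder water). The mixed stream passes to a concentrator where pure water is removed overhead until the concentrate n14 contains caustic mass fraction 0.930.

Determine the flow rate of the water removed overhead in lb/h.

caustic entering = 1408×0.688 + 704.4×0.563 + 672.2×0.678 = 1821 lb/h.
All caustic reports to n14, so n14 = 1821/0.930 = 1958.1 lb/h.
Total feed = 2784.6 lb/h; overhead = 2784.6 − 1958.1 = 826.5 lb/h.

826.5 lb/h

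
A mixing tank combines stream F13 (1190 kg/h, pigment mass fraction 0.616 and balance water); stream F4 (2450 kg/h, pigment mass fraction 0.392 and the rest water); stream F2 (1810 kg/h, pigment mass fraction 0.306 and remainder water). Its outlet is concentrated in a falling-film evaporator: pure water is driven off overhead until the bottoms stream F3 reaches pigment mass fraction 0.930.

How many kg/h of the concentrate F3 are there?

pigment entering = 1190×0.616 + 2450×0.392 + 1810×0.306 = 2247.3 kg/h.
All pigment reports to F3, so F3 = 2247.3/0.930 = 2416.5 kg/h.

2416 kg/h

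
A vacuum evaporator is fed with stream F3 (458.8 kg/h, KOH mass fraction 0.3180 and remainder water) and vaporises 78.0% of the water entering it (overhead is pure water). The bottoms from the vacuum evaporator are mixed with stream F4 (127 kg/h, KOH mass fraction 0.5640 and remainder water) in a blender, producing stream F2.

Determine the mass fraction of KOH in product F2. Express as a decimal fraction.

Vapour removed = 0.780×0.682×458.8 = 244.06 kg/h; concentrate = 214.74 kg/h.
KOH reaching the mixer = 145.9 (from concentrate) + 127×0.564 = 217.53 kg/h.
Product flow = 214.74 + 127 = 341.74 kg/h; KOH fraction = 0.6365.

0.6365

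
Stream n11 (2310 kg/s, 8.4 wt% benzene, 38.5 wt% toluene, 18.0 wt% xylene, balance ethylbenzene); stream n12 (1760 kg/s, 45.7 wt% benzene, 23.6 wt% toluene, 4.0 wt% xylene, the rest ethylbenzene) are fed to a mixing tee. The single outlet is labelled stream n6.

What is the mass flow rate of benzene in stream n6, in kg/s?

benzene out = benzene in = 2310×0.084 + 1760×0.457 = 998.36 kg/s.

998.4 kg/s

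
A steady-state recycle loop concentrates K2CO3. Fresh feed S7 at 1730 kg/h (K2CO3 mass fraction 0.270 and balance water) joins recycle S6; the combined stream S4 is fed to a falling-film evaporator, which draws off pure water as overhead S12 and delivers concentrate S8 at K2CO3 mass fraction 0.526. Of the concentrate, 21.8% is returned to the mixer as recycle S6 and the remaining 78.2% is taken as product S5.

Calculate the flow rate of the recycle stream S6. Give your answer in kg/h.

Overall K2CO3 balance (none leaves overhead): K2CO3 in fresh feed = K2CO3 in product, i.e. 1730×0.270 = (1−0.218)·S8·0.526.
S8 = 467.1/(0.526×0.782) = 1135.6 kg/h.
Recycle S6 = 0.218×1135.6 = 247.56 kg/h.

247.6 kg/h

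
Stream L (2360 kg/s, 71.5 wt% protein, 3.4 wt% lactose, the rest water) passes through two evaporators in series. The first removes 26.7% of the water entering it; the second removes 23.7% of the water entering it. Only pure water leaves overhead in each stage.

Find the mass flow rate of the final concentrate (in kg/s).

water in feed = 2360×0.251 = 592.36 kg/s.
After stage 1: water left = (1−0.267)×592.36 = 434.2; stream total = 2201.8 kg/s.
After stage 2: water left = (1−0.237)×434.2 = 331.29; final concentrate = 2098.9 kg/s.

2099 kg/s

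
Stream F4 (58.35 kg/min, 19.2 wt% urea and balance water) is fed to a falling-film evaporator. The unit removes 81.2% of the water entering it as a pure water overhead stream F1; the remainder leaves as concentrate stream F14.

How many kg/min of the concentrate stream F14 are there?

20.07 kg/min

water entering = 58.35×0.808 = 47.147 kg/min; overhead removed = 0.812×47.147 = 38.283 kg/min.
Concentrate = 58.35 − 38.283 = 20.067 kg/min.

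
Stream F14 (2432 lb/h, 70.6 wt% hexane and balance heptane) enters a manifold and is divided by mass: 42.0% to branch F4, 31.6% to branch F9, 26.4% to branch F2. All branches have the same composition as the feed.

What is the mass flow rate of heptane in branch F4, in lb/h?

Branch F4 total = 0.420×2432 = 1021.4 lb/h.
heptane in F4 = 0.294×1021.4 = 300.3 lb/h.

300.3 lb/h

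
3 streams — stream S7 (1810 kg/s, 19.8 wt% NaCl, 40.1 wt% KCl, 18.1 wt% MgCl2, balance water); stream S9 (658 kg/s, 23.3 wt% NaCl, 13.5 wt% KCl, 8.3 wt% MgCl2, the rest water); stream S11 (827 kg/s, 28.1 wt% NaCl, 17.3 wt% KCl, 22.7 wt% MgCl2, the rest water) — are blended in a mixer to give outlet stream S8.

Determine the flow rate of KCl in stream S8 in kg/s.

KCl out = KCl in = 1810×0.401 + 658×0.135 + 827×0.173 = 957.71 kg/s.

957.7 kg/s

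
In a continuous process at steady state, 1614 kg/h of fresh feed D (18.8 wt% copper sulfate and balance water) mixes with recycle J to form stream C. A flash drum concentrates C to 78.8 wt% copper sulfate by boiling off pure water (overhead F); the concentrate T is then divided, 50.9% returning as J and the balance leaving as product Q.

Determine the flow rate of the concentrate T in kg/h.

784.2 kg/h

Overall copper sulfate balance (none leaves overhead): copper sulfate in fresh feed = copper sulfate in product, i.e. 1614×0.188 = (1−0.509)·T·0.788.
T = 303.43/(0.788×0.491) = 784.25 kg/h.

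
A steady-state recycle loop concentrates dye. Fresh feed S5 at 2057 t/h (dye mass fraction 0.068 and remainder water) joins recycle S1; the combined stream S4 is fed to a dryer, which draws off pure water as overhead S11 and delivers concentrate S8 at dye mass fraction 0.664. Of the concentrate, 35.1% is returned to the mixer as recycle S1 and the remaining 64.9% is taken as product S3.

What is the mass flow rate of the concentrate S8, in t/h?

324.6 t/h

Overall dye balance (none leaves overhead): dye in fresh feed = dye in product, i.e. 2057×0.068 = (1−0.351)·S8·0.664.
S8 = 139.88/(0.664×0.649) = 324.59 t/h.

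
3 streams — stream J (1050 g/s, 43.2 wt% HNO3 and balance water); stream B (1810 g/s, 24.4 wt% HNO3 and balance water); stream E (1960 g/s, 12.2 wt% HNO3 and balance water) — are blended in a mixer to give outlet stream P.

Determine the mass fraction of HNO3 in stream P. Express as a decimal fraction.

0.235

Total flow out = 1050 + 1810 + 1960 = 4820 g/s.
HNO3 in = 1050×0.432 + 1810×0.244 + 1960×0.122 = 1134.4 g/s.
HNO3 mass fraction in P = 1134.4/4820 = 0.235.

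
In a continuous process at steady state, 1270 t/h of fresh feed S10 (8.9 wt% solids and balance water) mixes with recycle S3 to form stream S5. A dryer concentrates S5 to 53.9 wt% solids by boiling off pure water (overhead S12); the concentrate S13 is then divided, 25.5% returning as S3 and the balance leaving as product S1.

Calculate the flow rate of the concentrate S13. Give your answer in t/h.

281.5 t/h

Overall solids balance (none leaves overhead): solids in fresh feed = solids in product, i.e. 1270×0.089 = (1−0.255)·S13·0.539.
S13 = 113.03/(0.539×0.745) = 281.48 t/h.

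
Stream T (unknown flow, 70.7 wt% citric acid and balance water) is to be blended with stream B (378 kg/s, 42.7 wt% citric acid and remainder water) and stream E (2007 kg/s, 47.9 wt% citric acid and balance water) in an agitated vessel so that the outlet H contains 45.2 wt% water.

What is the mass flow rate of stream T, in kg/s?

Let T be the unknown flow. Total out = 2385 + T.
water balance: 1262.2 + 0.293·T = 0.452·(2385 + T)
(0.293 − 0.452)·T = 0.452×2385 − 1262.2 = -184.22
T = -184.22 / -0.159 = 1158.6 kg/s

1159 kg/s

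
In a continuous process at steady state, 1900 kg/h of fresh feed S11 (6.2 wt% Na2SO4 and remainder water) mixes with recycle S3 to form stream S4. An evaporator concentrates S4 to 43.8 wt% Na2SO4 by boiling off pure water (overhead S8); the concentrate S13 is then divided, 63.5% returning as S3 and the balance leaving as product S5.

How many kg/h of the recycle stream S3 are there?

Overall Na2SO4 balance (none leaves overhead): Na2SO4 in fresh feed = Na2SO4 in product, i.e. 1900×0.062 = (1−0.635)·S13·0.438.
S13 = 117.8/(0.438×0.365) = 736.85 kg/h.
Recycle S3 = 0.635×736.85 = 467.9 kg/h.

467.9 kg/h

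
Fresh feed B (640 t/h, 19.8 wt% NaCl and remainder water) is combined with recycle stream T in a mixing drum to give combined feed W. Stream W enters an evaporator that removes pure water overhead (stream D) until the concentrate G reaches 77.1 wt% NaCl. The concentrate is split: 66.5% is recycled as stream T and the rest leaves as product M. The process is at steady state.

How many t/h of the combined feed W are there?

966.3 t/h

Overall NaCl balance (none leaves overhead): NaCl in fresh feed = NaCl in product, i.e. 640×0.198 = (1−0.665)·G·0.771.
G = 126.72/(0.771×0.335) = 490.62 t/h.
Recycle T = 0.665×490.62 = 326.26 t/h.
Combined feed W = 640 + 326.26 = 966.26 t/h.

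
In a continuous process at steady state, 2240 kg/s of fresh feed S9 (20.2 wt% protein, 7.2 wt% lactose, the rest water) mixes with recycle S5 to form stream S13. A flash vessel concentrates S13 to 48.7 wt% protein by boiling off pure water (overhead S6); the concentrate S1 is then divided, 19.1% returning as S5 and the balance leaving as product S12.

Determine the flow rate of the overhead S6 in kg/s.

1311 kg/s

Overall protein balance (none leaves overhead): protein in fresh feed = protein in product, i.e. 2240×0.202 = (1−0.191)·S1·0.487.
S1 = 452.48/(0.487×0.809) = 1148.5 kg/s.
Recycle S5 = 0.191×1148.5 = 219.36 kg/s.
Combined feed S13 = 2240 + 219.36 = 2459.4 kg/s.
Overhead S6 = S13 − S1 = 2459.4 − 1148.5 = 1310.9 kg/s.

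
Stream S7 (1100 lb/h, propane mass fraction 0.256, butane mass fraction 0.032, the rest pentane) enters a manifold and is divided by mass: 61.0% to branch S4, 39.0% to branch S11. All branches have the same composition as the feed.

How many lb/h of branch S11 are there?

429 lb/h

Branch S11 flow = 0.390×1100 = 429 lb/h.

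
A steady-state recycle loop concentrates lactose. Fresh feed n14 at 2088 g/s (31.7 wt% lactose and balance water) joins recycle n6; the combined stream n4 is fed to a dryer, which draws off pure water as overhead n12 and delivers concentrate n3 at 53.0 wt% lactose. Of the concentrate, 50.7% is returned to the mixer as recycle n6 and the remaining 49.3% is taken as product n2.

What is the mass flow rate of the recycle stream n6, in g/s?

1284 g/s

Overall lactose balance (none leaves overhead): lactose in fresh feed = lactose in product, i.e. 2088×0.317 = (1−0.507)·n3·0.530.
n3 = 661.9/(0.530×0.493) = 2533.2 g/s.
Recycle n6 = 0.507×2533.2 = 1284.3 g/s.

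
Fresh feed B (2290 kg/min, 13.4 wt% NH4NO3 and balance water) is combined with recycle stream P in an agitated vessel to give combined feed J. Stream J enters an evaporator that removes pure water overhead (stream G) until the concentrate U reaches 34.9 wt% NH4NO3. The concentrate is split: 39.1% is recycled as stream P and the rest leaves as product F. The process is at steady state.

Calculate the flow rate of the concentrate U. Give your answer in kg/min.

1444 kg/min

Overall NH4NO3 balance (none leaves overhead): NH4NO3 in fresh feed = NH4NO3 in product, i.e. 2290×0.134 = (1−0.391)·U·0.349.
U = 306.86/(0.349×0.609) = 1443.8 kg/min.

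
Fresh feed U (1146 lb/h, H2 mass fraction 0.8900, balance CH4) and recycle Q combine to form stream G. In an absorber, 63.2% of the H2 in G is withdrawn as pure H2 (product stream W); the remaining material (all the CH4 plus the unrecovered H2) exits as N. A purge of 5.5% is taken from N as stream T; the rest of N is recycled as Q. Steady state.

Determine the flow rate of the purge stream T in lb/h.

CH4 enters only via U and leaves only via the purge: 1146×0.110 = 0.055×(CH4 in N), and the absorber passes all CH4, so CH4 in G = CH4 in N = 2292 lb/h.
H2 in G: m_A = 1146×0.890 + (1−0.055)·(1−0.632)·m_A, so m_A = 1019.9/0.6522 = 1563.7 lb/h.
N = (1−0.632)×1563.7 + 2292 = 2867.5 lb/h.
Purge T = 0.055×2867.5 = 157.71 lb/h.

157.7 lb/h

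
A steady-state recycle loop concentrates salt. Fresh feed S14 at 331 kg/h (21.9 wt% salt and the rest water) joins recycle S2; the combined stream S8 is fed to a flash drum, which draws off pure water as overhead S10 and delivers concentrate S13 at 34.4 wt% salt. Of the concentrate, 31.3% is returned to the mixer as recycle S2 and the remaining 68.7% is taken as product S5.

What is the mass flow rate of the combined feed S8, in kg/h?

Overall salt balance (none leaves overhead): salt in fresh feed = salt in product, i.e. 331×0.219 = (1−0.313)·S13·0.344.
S13 = 72.489/(0.344×0.687) = 306.73 kg/h.
Recycle S2 = 0.313×306.73 = 96.007 kg/h.
Combined feed S8 = 331 + 96.007 = 427.01 kg/h.

427 kg/h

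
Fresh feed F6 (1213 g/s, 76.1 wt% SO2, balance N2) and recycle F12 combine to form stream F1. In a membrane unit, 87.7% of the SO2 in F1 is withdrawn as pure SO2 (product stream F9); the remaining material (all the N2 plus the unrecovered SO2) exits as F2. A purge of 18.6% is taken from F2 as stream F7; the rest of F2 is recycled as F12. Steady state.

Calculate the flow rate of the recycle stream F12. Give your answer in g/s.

1371 g/s

N2 enters only via F6 and leaves only via the purge: 1213×0.239 = 0.186×(N2 in F2), and the membrane unit passes all N2, so N2 in F1 = N2 in F2 = 1558.6 g/s.
SO2 in F1: m_A = 1213×0.761 + (1−0.186)·(1−0.877)·m_A, so m_A = 923.09/0.8999 = 1025.8 g/s.
F2 = (1−0.877)×1025.8 + 1558.6 = 1684.8 g/s.
Recycle F12 = (1−0.186)×1684.8 = 1371.4 g/s.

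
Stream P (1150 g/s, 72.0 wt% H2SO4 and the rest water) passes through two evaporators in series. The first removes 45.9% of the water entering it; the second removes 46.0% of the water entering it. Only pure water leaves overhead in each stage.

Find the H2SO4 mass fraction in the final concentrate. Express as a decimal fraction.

0.898

water in feed = 1150×0.280 = 322 g/s.
After stage 1: water left = (1−0.459)×322 = 174.2; stream total = 1002.2 g/s.
After stage 2: water left = (1−0.460)×174.2 = 94.069; final concentrate = 922.07 g/s.
H2SO4 fraction = 828/922.07 = 0.898.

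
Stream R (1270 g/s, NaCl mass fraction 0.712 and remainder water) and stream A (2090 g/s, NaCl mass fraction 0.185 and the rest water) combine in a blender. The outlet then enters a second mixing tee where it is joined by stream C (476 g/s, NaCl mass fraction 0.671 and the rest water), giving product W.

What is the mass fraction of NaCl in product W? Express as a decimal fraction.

Overall, product flow = 3836 g/s.
NaCl in = 1270×0.712 + 2090×0.185 + 476×0.671 = 1610.3 g/s.
NaCl fraction in W = 0.420.

0.420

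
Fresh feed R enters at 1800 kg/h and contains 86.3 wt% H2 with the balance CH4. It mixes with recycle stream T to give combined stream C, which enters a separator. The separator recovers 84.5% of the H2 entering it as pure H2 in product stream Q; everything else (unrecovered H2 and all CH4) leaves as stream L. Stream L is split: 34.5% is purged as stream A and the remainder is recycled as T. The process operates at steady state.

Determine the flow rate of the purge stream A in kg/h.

339.1 kg/h

CH4 enters only via R and leaves only via the purge: 1800×0.137 = 0.345×(CH4 in L), and the separator passes all CH4, so CH4 in C = CH4 in L = 714.78 kg/h.
H2 in C: m_A = 1800×0.863 + (1−0.345)·(1−0.845)·m_A, so m_A = 1553.4/0.8985 = 1728.9 kg/h.
L = (1−0.845)×1728.9 + 714.78 = 982.77 kg/h.
Purge A = 0.345×982.77 = 339.05 kg/h.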